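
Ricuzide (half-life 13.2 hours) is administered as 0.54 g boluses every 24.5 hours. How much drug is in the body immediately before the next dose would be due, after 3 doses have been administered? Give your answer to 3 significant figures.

The 3 doses were given 73.5, 49, 24.5 hours ago.
Total = 0.54·(1/2)^(73.5/13.2) + 0.54·(1/2)^(49/13.2) + 0.54·(1/2)^(24.5/13.2)
      = 0.011382 + 0.041203 + 0.14916 ≈ 0.20175 g.

0.202 g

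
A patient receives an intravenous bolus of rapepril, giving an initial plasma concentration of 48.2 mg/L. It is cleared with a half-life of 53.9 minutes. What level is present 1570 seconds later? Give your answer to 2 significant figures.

Convert the elapsed time: 1570 seconds = 26.1667 minutes.
Number of half-lives: n = 26.1667/53.9 ≈ 0.48547.
Remaining = 48.2 × (1/2)^0.48547 = 48.2 × 0.71427 ≈ 34.428 mg/L.

34 mg/L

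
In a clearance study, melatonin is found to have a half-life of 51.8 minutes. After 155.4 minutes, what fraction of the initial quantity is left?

n = 155.4/51.8 ≈ 3 half-lives.
Fraction remaining = (1/2)^3 ≈ 0.125.

0.125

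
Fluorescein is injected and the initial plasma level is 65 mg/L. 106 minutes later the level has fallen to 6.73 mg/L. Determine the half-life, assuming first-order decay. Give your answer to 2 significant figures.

A/A₀ = 6.73/65 ≈ 0.10354.
n = log₂(9.6582) ≈ 3.2718 half-lives elapsed in 106 minutes.
t½ = 106/3.2718 ≈ 32.398 minutes.

32 minutes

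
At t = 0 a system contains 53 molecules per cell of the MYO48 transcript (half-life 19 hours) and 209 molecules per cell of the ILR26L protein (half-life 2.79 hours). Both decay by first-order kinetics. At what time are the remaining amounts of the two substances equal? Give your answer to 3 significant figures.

6.47 hours

Set 53·(1/2)^(t/19) = 209·(1/2)^(t/2.79).
Taking log₂: log₂(53/209) = t·(1/19 − 1/2.79).
log₂(0.25359) = -1.9794; 1/19 − 1/2.79 = -0.30579.
t = -1.9794 / -0.30579 ≈ 6.4732 hours.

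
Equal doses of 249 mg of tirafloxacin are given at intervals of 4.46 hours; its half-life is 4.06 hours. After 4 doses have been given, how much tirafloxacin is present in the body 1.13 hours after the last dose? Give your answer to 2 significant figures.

370 mg

The 4 doses were given 14.51, 10.05, 5.59, 1.13 hours ago.
Total = 249·(1/2)^(14.51/4.06) + 249·(1/2)^(10.05/4.06) + 249·(1/2)^(5.59/4.06) + 249·(1/2)^(1.13/4.06)
      = 20.91 + 44.775 + 95.88 + 205.31 ≈ 366.88 mg.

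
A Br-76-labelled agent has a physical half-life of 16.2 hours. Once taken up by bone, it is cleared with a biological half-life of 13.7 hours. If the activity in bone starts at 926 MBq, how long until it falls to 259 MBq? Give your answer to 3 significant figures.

13.6 hours

1/t_eff = 1/t_phys + 1/t_biol = 1/16.2 + 1/13.7 = 0.13472 per hour.
t_eff = 16.2 × 13.7 / (16.2 + 13.7) ≈ 7.4227 hours.
n = log₂(926/259) ≈ 1.8381; t = 1.8381 × 7.4227 ≈ 13.643 hours.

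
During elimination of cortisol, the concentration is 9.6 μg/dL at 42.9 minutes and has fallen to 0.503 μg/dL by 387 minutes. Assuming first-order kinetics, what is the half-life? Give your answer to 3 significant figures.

80.9 minutes

Over Δt = 387 − 42.9 = 344.1 minutes, the level fell by a factor of 9.6/0.503 ≈ 19.085.
n = log₂(19.085) ≈ 4.2544 half-lives, so t½ = 344.1/4.2544 ≈ 80.881 minutes.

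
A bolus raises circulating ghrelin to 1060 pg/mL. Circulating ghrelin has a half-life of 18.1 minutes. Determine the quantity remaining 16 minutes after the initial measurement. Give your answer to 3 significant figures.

574 pg/mL

Number of half-lives: n = 16/18.1 ≈ 0.88398.
Remaining = 1060 × (1/2)^0.88398 = 1060 × 0.54187 ≈ 574.38 pg/mL.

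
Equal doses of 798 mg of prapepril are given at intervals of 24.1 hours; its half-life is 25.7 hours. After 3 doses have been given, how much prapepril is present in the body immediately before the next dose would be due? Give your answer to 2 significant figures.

750 mg

The 3 doses were given 72.3, 48.2, 24.1 hours ago.
Total = 798·(1/2)^(72.3/25.7) + 798·(1/2)^(48.2/25.7) + 798·(1/2)^(24.1/25.7)
      = 113.54 + 217.48 + 416.6 ≈ 747.61 mg.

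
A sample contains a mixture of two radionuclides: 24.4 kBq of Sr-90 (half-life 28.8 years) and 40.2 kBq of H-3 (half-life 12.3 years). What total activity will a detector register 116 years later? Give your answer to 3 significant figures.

Sr-90: 24.4 × (1/2)^(116/28.8) = 24.4 × (1/2)^4.0278 ≈ 1.4959 kBq.
H-3: 40.2 × (1/2)^(116/12.3) = 40.2 × (1/2)^9.4309 ≈ 0.058243 kBq.
Total = 1.4959 + 0.058243 ≈ 1.5542 kBq.

1.55 kBq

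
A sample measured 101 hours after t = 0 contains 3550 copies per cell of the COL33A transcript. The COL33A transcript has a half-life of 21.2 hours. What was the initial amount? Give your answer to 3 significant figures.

96500 copies per cell

Number of half-lives elapsed: n = 101/21.2 ≈ 4.7642.
A₀ = A × 2^n = 3550 × 2^4.7642 = 3550 × 27.174 ≈ 96467 copies per cell.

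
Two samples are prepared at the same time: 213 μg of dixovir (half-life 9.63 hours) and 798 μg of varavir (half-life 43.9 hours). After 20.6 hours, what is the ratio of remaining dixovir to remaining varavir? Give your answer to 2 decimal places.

0.08

dixovir: 213 × (1/2)^(20.6/9.63) = 213 × (1/2)^2.1391 ≈ 48.354 μg.
varavir: 798 × (1/2)^(20.6/43.9) = 798 × (1/2)^0.46925 ≈ 576.43 μg.
Ratio ≈ 48.354 / 576.43 ≈ 0.083885.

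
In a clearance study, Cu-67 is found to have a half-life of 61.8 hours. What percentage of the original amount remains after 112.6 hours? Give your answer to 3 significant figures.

n = 112.6/61.8 ≈ 1.822 half-lives.
Fraction remaining = (1/2)^1.822 ≈ 0.28283, i.e. 28.283%.

28.3%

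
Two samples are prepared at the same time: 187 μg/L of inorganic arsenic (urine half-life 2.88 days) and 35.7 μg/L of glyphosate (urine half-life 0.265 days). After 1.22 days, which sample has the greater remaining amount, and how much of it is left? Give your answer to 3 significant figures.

inorganic arsenic: 187 × (1/2)^0.42361 ≈ 139.42 μg/L.
glyphosate: 35.7 × (1/2)^4.6038 ≈ 1.4682 μg/L.
Inorganic arsenic has more remaining, at ≈ 139.42 μg/L.

inorganic arsenic, 139 μg/L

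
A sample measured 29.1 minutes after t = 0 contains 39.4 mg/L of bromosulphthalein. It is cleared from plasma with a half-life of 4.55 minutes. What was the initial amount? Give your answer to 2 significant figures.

Number of half-lives elapsed: n = 29.1/4.55 ≈ 6.3956.
A₀ = A × 2^n = 39.4 × 2^6.3956 = 39.4 × 84.192 ≈ 3317.1 mg/L.

3300 mg/L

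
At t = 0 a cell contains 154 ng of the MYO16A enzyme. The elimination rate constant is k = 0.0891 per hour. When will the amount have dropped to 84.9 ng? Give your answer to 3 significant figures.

t½ = ln 2 / k = 0.69315 / 0.0891 ≈ 7.7794 hours.
Fraction remaining = 84.9/154 ≈ 0.5513.
n = log₂(154/84.9) = ln(1.8139)/ln 2 ≈ 0.85909 half-lives.
t = n × t½ = 0.85909 × 7.7794 ≈ 6.6833 hours.

6.68 hours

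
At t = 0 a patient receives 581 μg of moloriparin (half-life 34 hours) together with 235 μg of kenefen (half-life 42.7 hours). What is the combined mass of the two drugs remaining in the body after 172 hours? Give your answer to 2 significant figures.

32 μg

moloriparin: 581 × (1/2)^(172/34) = 581 × (1/2)^5.0588 ≈ 17.431 μg.
kenefen: 235 × (1/2)^(172/42.7) = 235 × (1/2)^4.0281 ≈ 14.404 μg.
Total = 17.431 + 14.404 ≈ 31.835 μg.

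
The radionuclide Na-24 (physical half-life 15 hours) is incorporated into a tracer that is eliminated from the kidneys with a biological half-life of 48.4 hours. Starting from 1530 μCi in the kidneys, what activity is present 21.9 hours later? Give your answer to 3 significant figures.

1/t_eff = 1/t_phys + 1/t_biol = 1/15 + 1/48.4 = 0.087328 per hour.
t_eff = 15 × 48.4 / (15 + 48.4) ≈ 11.451 hours.
Remaining = 1530 × (1/2)^(21.9/11.451) = 1530 × (1/2)^1.9125 ≈ 406.42 μCi.

406 μCi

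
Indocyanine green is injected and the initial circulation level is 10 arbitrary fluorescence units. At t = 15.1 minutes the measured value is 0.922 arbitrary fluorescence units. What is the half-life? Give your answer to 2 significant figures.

4.4 minutes

A/A₀ = 0.922/10 ≈ 0.0922.
n = log₂(10.846) ≈ 3.4391 half-lives elapsed in 15.1 minutes.
t½ = 15.1/3.4391 ≈ 4.3907 minutes.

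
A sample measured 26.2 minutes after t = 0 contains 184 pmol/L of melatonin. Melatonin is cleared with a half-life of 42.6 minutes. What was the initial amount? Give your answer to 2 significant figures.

Number of half-lives elapsed: n = 26.2/42.6 ≈ 0.61502.
A₀ = A × 2^n = 184 × 2^0.61502 = 184 × 1.5316 ≈ 281.81 pmol/L.

280 pmol/L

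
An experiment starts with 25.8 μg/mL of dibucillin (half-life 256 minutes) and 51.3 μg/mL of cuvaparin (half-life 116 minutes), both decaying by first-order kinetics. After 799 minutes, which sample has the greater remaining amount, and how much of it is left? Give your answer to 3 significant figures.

dibucillin: 25.8 × (1/2)^3.1211 ≈ 2.9654 μg/mL.
cuvaparin: 51.3 × (1/2)^6.8879 ≈ 0.43316 μg/mL.
Dibucillin has more remaining, at ≈ 2.9654 μg/mL.

dibucillin, 2.97 μg/mL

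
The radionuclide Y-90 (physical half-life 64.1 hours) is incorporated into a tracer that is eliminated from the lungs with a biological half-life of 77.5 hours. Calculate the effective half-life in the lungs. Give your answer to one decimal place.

1/t_eff = 1/t_phys + 1/t_biol = 1/64.1 + 1/77.5 = 0.028504 per hour.
t_eff = 64.1 × 77.5 / (64.1 + 77.5) ≈ 35.083 hours.

35.1 hours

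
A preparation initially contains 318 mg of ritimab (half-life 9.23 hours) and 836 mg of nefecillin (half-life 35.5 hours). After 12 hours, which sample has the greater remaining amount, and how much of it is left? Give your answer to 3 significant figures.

ritimab: 318 × (1/2)^1.3001 ≈ 129.14 mg.
nefecillin: 836 × (1/2)^0.33803 ≈ 661.38 mg.
Nefecillin has more remaining, at ≈ 661.38 mg.

nefecillin, 661 mg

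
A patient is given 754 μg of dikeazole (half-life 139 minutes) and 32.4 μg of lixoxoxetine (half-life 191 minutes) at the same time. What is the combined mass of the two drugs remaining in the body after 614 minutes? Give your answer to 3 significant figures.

38.8 μg

dikeazole: 754 × (1/2)^(614/139) = 754 × (1/2)^4.4173 ≈ 35.289 μg.
lixoxoxetine: 32.4 × (1/2)^(614/191) = 32.4 × (1/2)^3.2147 ≈ 3.4901 μg.
Total = 35.289 + 3.4901 ≈ 38.779 μg.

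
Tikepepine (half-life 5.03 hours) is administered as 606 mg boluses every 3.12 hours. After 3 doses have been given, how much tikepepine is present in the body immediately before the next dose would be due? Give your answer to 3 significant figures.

The 3 doses were given 9.36, 6.24, 3.12 hours ago.
Total = 606·(1/2)^(9.36/5.03) + 606·(1/2)^(6.24/5.03) + 606·(1/2)^(3.12/5.03)
      = 166.84 + 256.46 + 394.23 ≈ 817.54 mg.

818 mg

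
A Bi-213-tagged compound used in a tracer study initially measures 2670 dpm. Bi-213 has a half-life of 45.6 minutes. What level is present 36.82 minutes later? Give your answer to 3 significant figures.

1530 dpm

Number of half-lives: n = 36.82/45.6 ≈ 0.80746.
Remaining = 2670 × (1/2)^0.80746 = 2670 × 0.57139 ≈ 1525.6 dpm.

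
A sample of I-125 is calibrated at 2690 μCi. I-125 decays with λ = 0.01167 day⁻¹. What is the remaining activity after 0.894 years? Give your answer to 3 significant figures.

59.7 μCi

t½ = ln 2 / λ = 0.69315 / 0.01167 ≈ 59.396 days.
Convert the elapsed time: 0.894 years = 326.31 days.
Number of half-lives: n = 326.31/59.396 ≈ 5.4938.
Remaining = 2690 × (1/2)^5.4938 = 2690 × 0.022192 ≈ 59.696 μCi.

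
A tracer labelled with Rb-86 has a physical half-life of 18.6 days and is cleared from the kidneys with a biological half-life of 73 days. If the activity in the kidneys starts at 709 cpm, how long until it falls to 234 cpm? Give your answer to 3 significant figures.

1/t_eff = 1/t_phys + 1/t_biol = 1/18.6 + 1/73 = 0.067462 per day.
t_eff = 18.6 × 73 / (18.6 + 73) ≈ 14.823 days.
n = log₂(709/234) ≈ 1.5993; t = 1.5993 × 14.823 ≈ 23.706 days.

23.7 days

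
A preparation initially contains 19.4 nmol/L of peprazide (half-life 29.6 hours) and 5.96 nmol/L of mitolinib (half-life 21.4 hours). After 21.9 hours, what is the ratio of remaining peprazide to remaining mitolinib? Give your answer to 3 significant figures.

3.96

peprazide: 19.4 × (1/2)^(21.9/29.6) = 19.4 × (1/2)^0.73986 ≈ 11.617 nmol/L.
mitolinib: 5.96 × (1/2)^(21.9/21.4) = 5.96 × (1/2)^1.0234 ≈ 2.9321 nmol/L.
Ratio ≈ 11.617 / 2.9321 ≈ 3.9618.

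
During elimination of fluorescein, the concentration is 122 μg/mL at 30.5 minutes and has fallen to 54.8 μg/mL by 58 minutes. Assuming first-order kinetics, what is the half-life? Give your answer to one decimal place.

Over Δt = 58 − 30.5 = 27.5 minutes, the level fell by a factor of 122/54.8 ≈ 2.2263.
n = log₂(2.2263) ≈ 1.1546 half-lives, so t½ = 27.5/1.1546 ≈ 23.817 minutes.

23.8 minutes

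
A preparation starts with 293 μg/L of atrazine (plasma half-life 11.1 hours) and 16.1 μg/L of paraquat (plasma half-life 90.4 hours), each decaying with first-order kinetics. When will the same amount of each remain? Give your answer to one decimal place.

53.0 hours

Set 293·(1/2)^(t/11.1) = 16.1·(1/2)^(t/90.4).
Taking log₂: log₂(293/16.1) = t·(1/11.1 − 1/90.4).
log₂(18.199) = 4.1858; 1/11.1 − 1/90.4 = 0.079028.
t = 4.1858 / 0.079028 ≈ 52.966 hours.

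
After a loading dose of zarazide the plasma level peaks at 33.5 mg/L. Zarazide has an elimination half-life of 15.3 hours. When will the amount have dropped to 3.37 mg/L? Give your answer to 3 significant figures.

50.7 hours

Fraction remaining = 3.37/33.5 ≈ 0.1006.
n = log₂(33.5/3.37) = ln(9.9407)/ln 2 ≈ 3.3133 half-lives.
t = n × t½ = 3.3133 × 15.3 ≈ 50.694 hours.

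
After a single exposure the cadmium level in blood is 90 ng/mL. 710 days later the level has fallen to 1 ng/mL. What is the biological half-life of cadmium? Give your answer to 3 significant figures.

A/A₀ = 1/90 ≈ 0.011111.
n = log₂(90) ≈ 6.4919 half-lives elapsed in 710 days.
t½ = 710/6.4919 ≈ 109.37 days.

109 days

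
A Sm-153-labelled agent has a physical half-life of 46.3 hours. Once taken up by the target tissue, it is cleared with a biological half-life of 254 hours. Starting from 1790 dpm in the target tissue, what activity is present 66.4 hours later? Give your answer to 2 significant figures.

550 dpm

1/t_eff = 1/t_phys + 1/t_biol = 1/46.3 + 1/254 = 0.025535 per hour.
t_eff = 46.3 × 254 / (46.3 + 254) ≈ 39.162 hours.
Remaining = 1790 × (1/2)^(66.4/39.162) = 1790 × (1/2)^1.6955 ≈ 552.64 dpm.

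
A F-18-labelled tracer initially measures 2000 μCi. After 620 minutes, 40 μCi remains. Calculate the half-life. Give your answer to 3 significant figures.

110 minutes

A/A₀ = 40/2000 ≈ 0.02.
n = log₂(50) ≈ 5.6439 half-lives elapsed in 620 minutes.
t½ = 620/5.6439 ≈ 109.85 minutes.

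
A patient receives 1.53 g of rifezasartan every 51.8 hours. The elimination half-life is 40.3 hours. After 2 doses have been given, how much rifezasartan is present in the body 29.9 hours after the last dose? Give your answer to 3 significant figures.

1.29 g

The 2 doses were given 81.7, 29.9 hours ago.
Total = 1.53·(1/2)^(81.7/40.3) + 1.53·(1/2)^(29.9/40.3)
      = 0.37533 + 0.91484 ≈ 1.2902 g.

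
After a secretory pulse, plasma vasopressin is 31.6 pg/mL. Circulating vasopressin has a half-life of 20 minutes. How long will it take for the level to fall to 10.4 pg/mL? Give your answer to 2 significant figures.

32 minutes

Fraction remaining = 10.4/31.6 ≈ 0.32911.
n = log₂(31.6/10.4) = ln(3.0385)/ln 2 ≈ 1.6033 half-lives.
t = n × t½ = 1.6033 × 20 ≈ 32.067 minutes.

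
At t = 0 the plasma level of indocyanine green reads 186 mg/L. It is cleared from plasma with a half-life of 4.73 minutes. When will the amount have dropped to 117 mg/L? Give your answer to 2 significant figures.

Fraction remaining = 117/186 ≈ 0.62903.
n = log₂(186/117) = ln(1.5897)/ln 2 ≈ 0.66879 half-lives.
t = n × t½ = 0.66879 × 4.73 ≈ 3.1634 minutes.

3.2 minutes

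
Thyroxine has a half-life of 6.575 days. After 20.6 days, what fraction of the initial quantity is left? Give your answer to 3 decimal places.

n = 20.6/6.575 ≈ 3.1331 half-lives.
Fraction remaining = (1/2)^3.1331 ≈ 0.11399.

0.114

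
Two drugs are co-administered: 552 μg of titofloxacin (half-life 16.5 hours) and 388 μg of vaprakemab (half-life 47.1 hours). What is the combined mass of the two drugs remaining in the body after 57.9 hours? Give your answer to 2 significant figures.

210 μg

titofloxacin: 552 × (1/2)^(57.9/16.5) = 552 × (1/2)^3.5091 ≈ 48.484 μg.
vaprakemab: 388 × (1/2)^(57.9/47.1) = 388 × (1/2)^1.2293 ≈ 165.49 μg.
Total = 48.484 + 165.49 ≈ 213.98 μg.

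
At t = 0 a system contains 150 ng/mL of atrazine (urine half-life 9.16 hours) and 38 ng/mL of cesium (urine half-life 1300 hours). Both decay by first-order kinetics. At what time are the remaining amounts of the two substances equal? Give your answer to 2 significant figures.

Set 150·(1/2)^(t/9.16) = 38·(1/2)^(t/1300).
Taking log₂: log₂(150/38) = t·(1/9.16 − 1/1300).
log₂(3.9474) = 1.9809; 1/9.16 − 1/1300 = 0.1084.
t = 1.9809 / 0.1084 ≈ 18.274 hours.

18 hours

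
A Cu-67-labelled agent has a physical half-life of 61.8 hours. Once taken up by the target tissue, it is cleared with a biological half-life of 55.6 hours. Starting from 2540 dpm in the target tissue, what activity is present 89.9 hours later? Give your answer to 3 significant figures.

1/t_eff = 1/t_phys + 1/t_biol = 1/61.8 + 1/55.6 = 0.034167 per hour.
t_eff = 61.8 × 55.6 / (61.8 + 55.6) ≈ 29.268 hours.
Remaining = 2540 × (1/2)^(89.9/29.268) = 2540 × (1/2)^3.0716 ≈ 302.13 dpm.

302 dpm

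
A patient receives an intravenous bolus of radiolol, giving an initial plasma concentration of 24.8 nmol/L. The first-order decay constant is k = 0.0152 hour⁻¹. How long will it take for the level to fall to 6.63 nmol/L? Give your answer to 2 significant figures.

t½ = ln 2 / k = 0.69315 / 0.0152 ≈ 45.602 hours.
Fraction remaining = 6.63/24.8 ≈ 0.26734.
n = log₂(24.8/6.63) = ln(3.7406)/ln 2 ≈ 1.9033 half-lives.
t = n × t½ = 1.9033 × 45.602 ≈ 86.792 hours.

87 hours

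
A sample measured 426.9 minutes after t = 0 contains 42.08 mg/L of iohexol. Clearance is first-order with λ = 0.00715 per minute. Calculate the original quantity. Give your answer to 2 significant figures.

890 mg/L

t½ = ln 2 / λ = 0.69315 / 0.00715 ≈ 96.944 minutes.
Number of half-lives elapsed: n = 426.9/96.944 ≈ 4.4036.
A₀ = A × 2^n = 42.08 × 2^4.4036 = 42.08 × 21.165 ≈ 890.61 mg/L.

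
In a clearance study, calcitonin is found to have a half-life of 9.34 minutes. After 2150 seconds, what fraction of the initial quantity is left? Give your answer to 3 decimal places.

0.070

2150 seconds = 35.8333 minutes.
n = 35.8333/9.34 ≈ 3.8365 half-lives.
Fraction remaining = (1/2)^3.8365 ≈ 0.069998.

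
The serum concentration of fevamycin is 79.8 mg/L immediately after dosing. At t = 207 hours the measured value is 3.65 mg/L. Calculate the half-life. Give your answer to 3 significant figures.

46.5 hours

A/A₀ = 3.65/79.8 ≈ 0.045739.
n = log₂(21.863) ≈ 4.4504 half-lives elapsed in 207 hours.
t½ = 207/4.4504 ≈ 46.512 hours.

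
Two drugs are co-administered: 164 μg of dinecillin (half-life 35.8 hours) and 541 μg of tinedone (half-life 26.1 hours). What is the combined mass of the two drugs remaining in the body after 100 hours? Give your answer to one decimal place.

dinecillin: 164 × (1/2)^(100/35.8) = 164 × (1/2)^2.7933 ≈ 23.658 μg.
tinedone: 541 × (1/2)^(100/26.1) = 541 × (1/2)^3.8314 ≈ 38.004 μg.
Total = 23.658 + 38.004 ≈ 61.662 μg.

61.7 μg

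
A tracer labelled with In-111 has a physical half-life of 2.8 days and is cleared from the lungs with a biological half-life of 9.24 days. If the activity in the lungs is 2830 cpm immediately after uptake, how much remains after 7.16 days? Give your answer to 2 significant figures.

280 cpm

1/t_eff = 1/t_phys + 1/t_biol = 1/2.8 + 1/9.24 = 0.46537 per day.
t_eff = 2.8 × 9.24 / (2.8 + 9.24) ≈ 2.1488 days.
Remaining = 2830 × (1/2)^(7.16/2.1488) = 2830 × (1/2)^3.332 ≈ 281.02 cpm.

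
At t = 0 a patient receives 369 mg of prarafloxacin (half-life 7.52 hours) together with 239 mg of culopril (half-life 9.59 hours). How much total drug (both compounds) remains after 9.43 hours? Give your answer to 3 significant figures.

prarafloxacin: 369 × (1/2)^(9.43/7.52) = 369 × (1/2)^1.254 ≈ 154.72 mg.
culopril: 239 × (1/2)^(9.43/9.59) = 239 × (1/2)^0.98332 ≈ 120.89 mg.
Total = 154.72 + 120.89 ≈ 275.61 mg.

276 mg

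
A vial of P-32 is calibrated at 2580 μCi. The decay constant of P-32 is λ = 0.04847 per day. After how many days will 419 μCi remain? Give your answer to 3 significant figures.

t½ = ln 2 / λ = 0.69315 / 0.04847 ≈ 14.301 days.
Fraction remaining = 419/2580 ≈ 0.1624.
n = log₂(2580/419) = ln(6.1575)/ln 2 ≈ 2.6223 half-lives.
t = n × t½ = 2.6223 × 14.301 ≈ 37.501 days.

37.5 days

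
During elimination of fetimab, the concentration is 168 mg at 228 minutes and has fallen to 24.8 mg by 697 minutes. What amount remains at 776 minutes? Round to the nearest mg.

Over Δt = 697 − 228 = 469 minutes, the level fell by a factor of 168/24.8 ≈ 6.7742.
n = log₂(6.7742) ≈ 2.76 half-lives, so t½ = 469/2.76 ≈ 169.92 minutes.
From t = 697 to t = 776: 24.8 × (1/2)^((776−697)/169.92) ≈ 17.968 mg.

18 mg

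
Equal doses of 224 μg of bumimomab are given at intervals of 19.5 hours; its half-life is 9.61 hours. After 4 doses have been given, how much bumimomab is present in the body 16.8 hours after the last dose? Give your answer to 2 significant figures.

The 4 doses were given 75.3, 55.8, 36.3, 16.8 hours ago.
Total = 224·(1/2)^(75.3/9.61) + 224·(1/2)^(55.8/9.61) + 224·(1/2)^(36.3/9.61) + 224·(1/2)^(16.8/9.61)
      = 0.98062 + 4.0025 + 16.337 + 66.68 ≈ 87.999 μg.

88 μg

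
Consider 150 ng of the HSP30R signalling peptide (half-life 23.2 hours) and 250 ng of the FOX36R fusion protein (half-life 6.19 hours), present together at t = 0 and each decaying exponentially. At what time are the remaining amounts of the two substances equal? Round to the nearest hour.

Set 150·(1/2)^(t/23.2) = 250·(1/2)^(t/6.19).
Taking log₂: log₂(150/250) = t·(1/23.2 − 1/6.19).
log₂(0.6) = -0.73697; 1/23.2 − 1/6.19 = -0.11845.
t = -0.73697 / -0.11845 ≈ 6.2219 hours.

6 hours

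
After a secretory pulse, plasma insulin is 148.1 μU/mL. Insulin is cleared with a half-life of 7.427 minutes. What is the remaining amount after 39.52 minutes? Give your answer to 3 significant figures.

Number of half-lives: n = 39.52/7.427 ≈ 5.3211.
Remaining = 148.1 × (1/2)^5.3211 = 148.1 × 0.025014 ≈ 3.7046 μU/mL.

3.70 μU/mL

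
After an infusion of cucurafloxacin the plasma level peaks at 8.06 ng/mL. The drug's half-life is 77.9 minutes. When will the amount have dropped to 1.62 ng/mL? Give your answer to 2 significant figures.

Fraction remaining = 1.62/8.06 ≈ 0.20099.
n = log₂(8.06/1.62) = ln(4.9753)/ln 2 ≈ 2.3148 half-lives.
t = n × t½ = 2.3148 × 77.9 ≈ 180.32 minutes.

180 minutes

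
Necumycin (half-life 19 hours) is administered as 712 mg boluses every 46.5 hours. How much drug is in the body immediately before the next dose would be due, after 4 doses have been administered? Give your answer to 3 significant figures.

160 mg

The 4 doses were given 186, 139.5, 93, 46.5 hours ago.
Total = 712·(1/2)^(186/19) + 712·(1/2)^(139.5/19) + 712·(1/2)^(93/19) + 712·(1/2)^(46.5/19)
      = 0.80455 + 4.3882 + 23.934 + 130.54 ≈ 159.67 mg.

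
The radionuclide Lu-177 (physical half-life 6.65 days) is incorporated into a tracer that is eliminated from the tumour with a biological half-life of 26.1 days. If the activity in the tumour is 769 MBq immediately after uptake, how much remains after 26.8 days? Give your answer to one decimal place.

1/t_eff = 1/t_phys + 1/t_biol = 1/6.65 + 1/26.1 = 0.18869 per day.
t_eff = 6.65 × 26.1 / (6.65 + 26.1) ≈ 5.2997 days.
Remaining = 769 × (1/2)^(26.8/5.2997) = 769 × (1/2)^5.0569 ≈ 23.102 MBq.

23.1 MBq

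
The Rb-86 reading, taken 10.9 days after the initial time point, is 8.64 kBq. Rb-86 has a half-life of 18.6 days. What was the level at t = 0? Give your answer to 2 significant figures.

13 kBq

Number of half-lives elapsed: n = 10.9/18.6 ≈ 0.58602.
A₀ = A × 2^n = 8.64 × 2^0.58602 = 8.64 × 1.5011 ≈ 12.97 kBq.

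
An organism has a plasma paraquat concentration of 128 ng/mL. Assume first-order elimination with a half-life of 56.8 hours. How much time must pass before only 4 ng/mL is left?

284 hours

4/128 = 1/32, so 5 half-lives have elapsed.
t = 5 × 56.8 = 284 hours.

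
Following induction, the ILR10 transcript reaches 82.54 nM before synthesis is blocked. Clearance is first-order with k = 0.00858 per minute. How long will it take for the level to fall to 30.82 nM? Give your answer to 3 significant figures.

t½ = ln 2 / k = 0.69315 / 0.00858 ≈ 80.786 minutes.
Fraction remaining = 30.82/82.54 ≈ 0.37339.
n = log₂(82.54/30.82) = ln(2.6781)/ln 2 ≈ 1.4212 half-lives.
t = n × t½ = 1.4212 × 80.786 ≈ 114.82 minutes.

115 minutes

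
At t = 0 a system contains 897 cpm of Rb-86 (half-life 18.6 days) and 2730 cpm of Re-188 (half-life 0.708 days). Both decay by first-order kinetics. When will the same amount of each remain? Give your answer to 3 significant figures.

1.18 days

Set 897·(1/2)^(t/18.6) = 2730·(1/2)^(t/0.708).
Taking log₂: log₂(897/2730) = t·(1/18.6 − 1/0.708).
log₂(0.32857) = -1.6057; 1/18.6 − 1/0.708 = -1.3587.
t = -1.6057 / -1.3587 ≈ 1.1818 days.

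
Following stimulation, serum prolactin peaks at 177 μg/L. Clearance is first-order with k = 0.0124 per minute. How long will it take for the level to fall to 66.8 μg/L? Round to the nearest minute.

79 minutes

t½ = ln 2 / k = 0.69315 / 0.0124 ≈ 55.899 minutes.
Fraction remaining = 66.8/177 ≈ 0.3774.
n = log₂(177/66.8) = ln(2.6497)/ln 2 ≈ 1.4058 half-lives.
t = n × t½ = 1.4058 × 55.899 ≈ 78.584 minutes.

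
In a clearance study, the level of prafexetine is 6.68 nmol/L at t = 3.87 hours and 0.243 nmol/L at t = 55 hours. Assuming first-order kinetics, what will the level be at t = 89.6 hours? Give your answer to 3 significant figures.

0.0258 nmol/L

Over Δt = 55 − 3.87 = 51.13 hours, the level fell by a factor of 6.68/0.243 ≈ 27.49.
n = log₂(27.49) ≈ 4.7808 half-lives, so t½ = 51.13/4.7808 ≈ 10.695 hours.
From t = 55 to t = 89.6: 0.243 × (1/2)^((89.6−55)/10.695) ≈ 0.025805 nmol/L.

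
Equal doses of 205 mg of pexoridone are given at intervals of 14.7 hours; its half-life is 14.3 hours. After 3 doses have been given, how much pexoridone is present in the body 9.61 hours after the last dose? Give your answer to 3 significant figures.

The 3 doses were given 39.01, 24.31, 9.61 hours ago.
Total = 205·(1/2)^(39.01/14.3) + 205·(1/2)^(24.31/14.3) + 205·(1/2)^(9.61/14.3)
      = 30.942 + 63.096 + 128.66 ≈ 222.7 mg.

223 mg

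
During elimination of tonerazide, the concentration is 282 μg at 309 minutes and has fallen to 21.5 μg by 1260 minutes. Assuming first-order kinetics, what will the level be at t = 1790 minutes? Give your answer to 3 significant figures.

5.12 μg

Over Δt = 1260 − 309 = 951 minutes, the level fell by a factor of 282/21.5 ≈ 13.116.
n = log₂(13.116) ≈ 3.7133 half-lives, so t½ = 951/3.7133 ≈ 256.11 minutes.
From t = 1260 to t = 1790: 21.5 × (1/2)^((1790−1260)/256.11) ≈ 5.1224 μg.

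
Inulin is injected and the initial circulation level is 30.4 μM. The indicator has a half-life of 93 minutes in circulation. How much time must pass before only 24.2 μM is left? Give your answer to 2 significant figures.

Fraction remaining = 24.2/30.4 ≈ 0.79605.
n = log₂(30.4/24.2) = ln(1.2562)/ln 2 ≈ 0.32906 half-lives.
t = n × t½ = 0.32906 × 93 ≈ 30.603 minutes.

31 minutes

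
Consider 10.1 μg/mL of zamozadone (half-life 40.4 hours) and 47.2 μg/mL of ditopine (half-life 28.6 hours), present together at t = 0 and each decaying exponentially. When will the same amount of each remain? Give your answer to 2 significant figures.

220 hours

Set 10.1·(1/2)^(t/40.4) = 47.2·(1/2)^(t/28.6).
Taking log₂: log₂(10.1/47.2) = t·(1/40.4 − 1/28.6).
log₂(0.21398) = -2.2244; 1/40.4 − 1/28.6 = -0.010213.
t = -2.2244 / -0.010213 ≈ 217.81 hours.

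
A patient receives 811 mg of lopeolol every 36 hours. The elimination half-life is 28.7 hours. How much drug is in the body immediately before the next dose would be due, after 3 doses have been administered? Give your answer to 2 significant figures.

The 3 doses were given 108, 72, 36 hours ago.
Total = 811·(1/2)^(108/28.7) + 811·(1/2)^(72/28.7) + 811·(1/2)^(36/28.7)
      = 59.734 + 142.5 + 339.96 ≈ 542.19 mg.

540 mg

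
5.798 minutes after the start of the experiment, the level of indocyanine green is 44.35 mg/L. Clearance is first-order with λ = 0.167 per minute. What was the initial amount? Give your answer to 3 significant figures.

t½ = ln 2 / λ = 0.69315 / 0.167 ≈ 4.1506 minutes.
Number of half-lives elapsed: n = 5.798/4.1506 ≈ 1.3969.
A₀ = A × 2^n = 44.35 × 2^1.3969 = 44.35 × 2.6334 ≈ 116.79 mg/L.

117 mg/L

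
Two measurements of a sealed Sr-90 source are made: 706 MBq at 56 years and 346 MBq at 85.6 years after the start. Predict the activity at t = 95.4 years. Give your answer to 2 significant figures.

Over Δt = 85.6 − 56 = 29.6 years, the level fell by a factor of 706/346 ≈ 2.0405.
n = log₂(2.0405) ≈ 1.0289 half-lives, so t½ = 29.6/1.0289 ≈ 28.769 years.
From t = 85.6 to t = 95.4: 346 × (1/2)^((95.4−85.6)/28.769) ≈ 273.23 MBq.

270 MBq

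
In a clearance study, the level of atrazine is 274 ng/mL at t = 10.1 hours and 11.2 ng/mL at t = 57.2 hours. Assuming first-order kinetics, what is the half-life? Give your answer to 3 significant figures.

10.2 hours

Over Δt = 57.2 − 10.1 = 47.1 hours, the level fell by a factor of 274/11.2 ≈ 24.464.
n = log₂(24.464) ≈ 4.6126 half-lives, so t½ = 47.1/4.6126 ≈ 10.211 hours.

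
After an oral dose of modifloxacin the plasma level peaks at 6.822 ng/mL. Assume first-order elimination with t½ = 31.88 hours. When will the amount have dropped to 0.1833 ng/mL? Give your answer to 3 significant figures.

166 hours

Fraction remaining = 0.1833/6.822 ≈ 0.026869.
n = log₂(6.822/0.1833) = ln(37.218)/ln 2 ≈ 5.2179 half-lives.
t = n × t½ = 5.2179 × 31.88 ≈ 166.35 hours.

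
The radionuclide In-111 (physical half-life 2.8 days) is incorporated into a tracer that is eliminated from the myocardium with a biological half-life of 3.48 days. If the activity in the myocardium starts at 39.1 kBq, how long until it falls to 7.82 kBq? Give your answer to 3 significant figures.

3.60 days

1/t_eff = 1/t_phys + 1/t_biol = 1/2.8 + 1/3.48 = 0.6445 per day.
t_eff = 2.8 × 3.48 / (2.8 + 3.48) ≈ 1.5516 days.
n = log₂(39.1/7.82) ≈ 2.3219; t = 2.3219 × 1.5516 ≈ 3.6027 days.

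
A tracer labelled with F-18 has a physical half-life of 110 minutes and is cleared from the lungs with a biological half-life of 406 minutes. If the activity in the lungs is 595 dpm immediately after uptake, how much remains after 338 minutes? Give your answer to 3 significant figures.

1/t_eff = 1/t_phys + 1/t_biol = 1/110 + 1/406 = 0.011554 per minute.
t_eff = 110 × 406 / (110 + 406) ≈ 86.55 minutes.
Remaining = 595 × (1/2)^(338/86.55) = 595 × (1/2)^3.9052 ≈ 39.712 dpm.

39.7 dpm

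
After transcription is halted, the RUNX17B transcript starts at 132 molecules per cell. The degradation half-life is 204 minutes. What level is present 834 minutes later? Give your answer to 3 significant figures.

Number of half-lives: n = 834/204 ≈ 4.0882.
Remaining = 132 × (1/2)^4.0882 = 132 × 0.058792 ≈ 7.7605 molecules per cell.

7.76 molecules per cell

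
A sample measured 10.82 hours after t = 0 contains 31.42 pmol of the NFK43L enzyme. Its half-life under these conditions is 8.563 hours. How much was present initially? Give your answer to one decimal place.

75.4 pmol

Number of half-lives elapsed: n = 10.82/8.563 ≈ 1.2636.
A₀ = A × 2^n = 31.42 × 2^1.2636 = 31.42 × 2.4009 ≈ 75.436 pmol.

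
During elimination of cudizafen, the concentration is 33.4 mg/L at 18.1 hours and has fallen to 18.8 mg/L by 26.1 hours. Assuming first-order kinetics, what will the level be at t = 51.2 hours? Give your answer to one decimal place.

3.1 mg/L

Over Δt = 26.1 − 18.1 = 8 hours, the level fell by a factor of 33.4/18.8 ≈ 1.7766.
n = log₂(1.7766) ≈ 0.82912 half-lives, so t½ = 8/0.82912 ≈ 9.6488 hours.
From t = 26.1 to t = 51.2: 18.8 × (1/2)^((51.2−26.1)/9.6488) ≈ 3.0979 mg/L.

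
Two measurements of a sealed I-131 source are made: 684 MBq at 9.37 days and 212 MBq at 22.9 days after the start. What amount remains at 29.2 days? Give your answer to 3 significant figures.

Over Δt = 22.9 − 9.37 = 13.53 days, the level fell by a factor of 684/212 ≈ 3.2264.
n = log₂(3.2264) ≈ 1.6899 half-lives, so t½ = 13.53/1.6899 ≈ 8.0062 days.
From t = 22.9 to t = 29.2: 212 × (1/2)^((29.2−22.9)/8.0062) ≈ 122.87 MBq.

123 MBq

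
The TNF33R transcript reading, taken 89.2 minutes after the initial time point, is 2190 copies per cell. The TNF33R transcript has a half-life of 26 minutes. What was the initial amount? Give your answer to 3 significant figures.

Number of half-lives elapsed: n = 89.2/26 ≈ 3.4308.
A₀ = A × 2^n = 2190 × 2^3.4308 = 2190 × 10.784 ≈ 23616 copies per cell.

23600 copies per cell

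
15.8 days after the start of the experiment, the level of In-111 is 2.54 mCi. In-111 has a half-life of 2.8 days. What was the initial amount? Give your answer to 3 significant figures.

127 mCi

Number of half-lives elapsed: n = 15.8/2.8 ≈ 5.6429.
A₀ = A × 2^n = 2.54 × 2^5.6429 = 2.54 × 49.965 ≈ 126.91 mCi.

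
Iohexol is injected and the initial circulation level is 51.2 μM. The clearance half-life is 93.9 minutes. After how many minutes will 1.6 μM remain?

469.5 minutes

1.6/51.2 = 1/32, so 5 half-lives have elapsed.
t = 5 × 93.9 = 469.5 minutes.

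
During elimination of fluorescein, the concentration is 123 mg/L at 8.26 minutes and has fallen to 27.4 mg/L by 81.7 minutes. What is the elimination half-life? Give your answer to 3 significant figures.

33.9 minutes

Over Δt = 81.7 − 8.26 = 73.44 minutes, the level fell by a factor of 123/27.4 ≈ 4.4891.
n = log₂(4.4891) ≈ 2.1664 half-lives, so t½ = 73.44/2.1664 ≈ 33.899 minutes.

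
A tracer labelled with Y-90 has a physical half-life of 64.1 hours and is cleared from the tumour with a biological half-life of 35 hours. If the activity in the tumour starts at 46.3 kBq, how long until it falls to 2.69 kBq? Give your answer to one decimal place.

92.9 hours

1/t_eff = 1/t_phys + 1/t_biol = 1/64.1 + 1/35 = 0.044172 per hour.
t_eff = 64.1 × 35 / (64.1 + 35) ≈ 22.639 hours.
n = log₂(46.3/2.69) ≈ 4.1053; t = 4.1053 × 22.639 ≈ 92.94 hours.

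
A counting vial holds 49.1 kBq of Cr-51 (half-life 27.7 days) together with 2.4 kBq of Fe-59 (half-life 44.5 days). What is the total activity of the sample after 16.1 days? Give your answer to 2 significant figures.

Cr-51: 49.1 × (1/2)^(16.1/27.7) = 49.1 × (1/2)^0.58123 ≈ 32.818 kBq.
Fe-59: 2.4 × (1/2)^(16.1/44.5) = 2.4 × (1/2)^0.3618 ≈ 1.8677 kBq.
Total = 32.818 + 1.8677 ≈ 34.686 kBq.

35 kBq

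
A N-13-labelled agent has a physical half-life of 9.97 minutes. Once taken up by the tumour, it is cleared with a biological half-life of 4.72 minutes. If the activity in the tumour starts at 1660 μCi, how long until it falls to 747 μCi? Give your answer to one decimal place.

3.7 minutes

1/t_eff = 1/t_phys + 1/t_biol = 1/9.97 + 1/4.72 = 0.31217 per minute.
t_eff = 9.97 × 4.72 / (9.97 + 4.72) ≈ 3.2034 minutes.
n = log₂(1660/747) ≈ 1.152; t = 1.152 × 3.2034 ≈ 3.6904 minutes.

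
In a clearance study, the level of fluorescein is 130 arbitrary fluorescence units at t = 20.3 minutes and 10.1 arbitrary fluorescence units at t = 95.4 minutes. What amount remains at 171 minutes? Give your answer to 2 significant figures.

Over Δt = 95.4 − 20.3 = 75.1 minutes, the level fell by a factor of 130/10.1 ≈ 12.871.
n = log₂(12.871) ≈ 3.6861 half-lives, so t½ = 75.1/3.6861 ≈ 20.374 minutes.
From t = 95.4 to t = 171: 10.1 × (1/2)^((171−95.4)/20.374) ≈ 0.77146 arbitrary fluorescence units.

0.77 arbitrary fluorescence units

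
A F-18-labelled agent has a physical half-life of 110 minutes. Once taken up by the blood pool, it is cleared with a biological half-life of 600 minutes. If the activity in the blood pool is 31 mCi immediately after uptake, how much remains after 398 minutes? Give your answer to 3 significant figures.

1.59 mCi

1/t_eff = 1/t_phys + 1/t_biol = 1/110 + 1/600 = 0.010758 per minute.
t_eff = 110 × 600 / (110 + 600) ≈ 92.958 minutes.
Remaining = 31 × (1/2)^(398/92.958) = 31 × (1/2)^4.2815 ≈ 1.594 mCi.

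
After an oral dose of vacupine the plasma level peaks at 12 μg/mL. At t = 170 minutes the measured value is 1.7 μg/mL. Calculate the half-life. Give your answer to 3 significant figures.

60.3 minutes

A/A₀ = 1.7/12 ≈ 0.14167.
n = log₂(7.0588) ≈ 2.8194 half-lives elapsed in 170 minutes.
t½ = 170/2.8194 ≈ 60.296 minutes.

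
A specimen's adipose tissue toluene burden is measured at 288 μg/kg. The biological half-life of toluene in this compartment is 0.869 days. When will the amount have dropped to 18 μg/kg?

3.476 days

18/288 = 1/16, so 4 half-lives have elapsed.
t = 4 × 0.869 = 3.476 days.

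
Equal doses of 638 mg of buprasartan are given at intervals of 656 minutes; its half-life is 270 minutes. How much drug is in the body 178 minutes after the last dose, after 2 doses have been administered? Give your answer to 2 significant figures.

480 mg

The 2 doses were given 834, 178 minutes ago.
Total = 638·(1/2)^(834/270) + 638·(1/2)^(178/270)
      = 74.985 + 403.98 ≈ 478.97 mg.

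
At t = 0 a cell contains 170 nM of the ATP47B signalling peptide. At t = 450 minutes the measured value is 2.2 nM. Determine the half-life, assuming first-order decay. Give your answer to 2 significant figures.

72 minutes

A/A₀ = 2.2/170 ≈ 0.012941.
n = log₂(77.273) ≈ 6.2719 half-lives elapsed in 450 minutes.
t½ = 450/6.2719 ≈ 71.749 minutes.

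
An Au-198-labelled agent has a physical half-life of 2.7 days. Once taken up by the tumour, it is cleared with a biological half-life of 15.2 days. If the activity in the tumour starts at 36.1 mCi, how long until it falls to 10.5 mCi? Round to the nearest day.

1/t_eff = 1/t_phys + 1/t_biol = 1/2.7 + 1/15.2 = 0.43616 per day.
t_eff = 2.7 × 15.2 / (2.7 + 15.2) ≈ 2.2927 days.
n = log₂(36.1/10.5) ≈ 1.7816; t = 1.7816 × 2.2927 ≈ 4.0848 days.

4 days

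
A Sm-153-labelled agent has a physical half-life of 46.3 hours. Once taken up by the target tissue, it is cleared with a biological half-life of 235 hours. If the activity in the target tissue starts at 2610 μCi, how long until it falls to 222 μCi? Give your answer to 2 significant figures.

140 hours

1/t_eff = 1/t_phys + 1/t_biol = 1/46.3 + 1/235 = 0.025854 per hour.
t_eff = 46.3 × 235 / (46.3 + 235) ≈ 38.679 hours.
n = log₂(2610/222) ≈ 3.5554; t = 3.5554 × 38.679 ≈ 137.52 hours.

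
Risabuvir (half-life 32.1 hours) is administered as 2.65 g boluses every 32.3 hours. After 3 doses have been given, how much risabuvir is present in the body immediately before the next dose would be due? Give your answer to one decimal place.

2.3 g

The 3 doses were given 96.9, 64.6, 32.3 hours ago.
Total = 2.65·(1/2)^(96.9/32.1) + 2.65·(1/2)^(64.6/32.1) + 2.65·(1/2)^(32.3/32.1)
      = 0.32699 + 0.6568 + 1.3193 ≈ 2.3031 g.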